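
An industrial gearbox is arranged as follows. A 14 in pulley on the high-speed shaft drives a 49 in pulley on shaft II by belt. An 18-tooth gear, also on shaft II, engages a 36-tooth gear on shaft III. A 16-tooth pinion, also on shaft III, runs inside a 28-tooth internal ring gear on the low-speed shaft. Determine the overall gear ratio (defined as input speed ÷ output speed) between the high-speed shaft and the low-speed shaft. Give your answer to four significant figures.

12.25

Each stage contributes driven/driver: belt 49/14 = 3.5, gear mesh 36/18 = 2, internal gear 28/16 = 1.75.
Overall: 3.5 × 2 × 1.75 = 12.25.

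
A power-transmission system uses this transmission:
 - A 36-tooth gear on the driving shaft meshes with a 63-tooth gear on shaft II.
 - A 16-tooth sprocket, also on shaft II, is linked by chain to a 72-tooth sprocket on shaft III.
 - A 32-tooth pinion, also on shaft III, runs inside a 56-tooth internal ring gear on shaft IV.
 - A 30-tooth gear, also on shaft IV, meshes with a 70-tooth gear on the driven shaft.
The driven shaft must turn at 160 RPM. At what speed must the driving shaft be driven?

Overall ratio R = 1.75 × 4.5 × 1.75 × 2.3333 = 32.156.
Required input speed = output speed × R = 160 × 32.156 = 5145 RPM.

5145 RPM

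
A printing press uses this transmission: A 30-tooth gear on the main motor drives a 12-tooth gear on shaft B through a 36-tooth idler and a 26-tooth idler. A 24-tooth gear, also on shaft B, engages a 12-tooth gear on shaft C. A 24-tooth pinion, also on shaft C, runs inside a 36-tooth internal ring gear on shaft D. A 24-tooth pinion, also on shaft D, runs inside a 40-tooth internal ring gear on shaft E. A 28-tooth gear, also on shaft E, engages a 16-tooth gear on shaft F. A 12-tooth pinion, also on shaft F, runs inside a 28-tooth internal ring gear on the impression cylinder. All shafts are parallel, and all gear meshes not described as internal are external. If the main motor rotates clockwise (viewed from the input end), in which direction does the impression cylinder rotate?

anticlockwise

the main motor → shaft B: driver → idler → idler → driven is 3 external meshes, 3 reversals → CCW.
shaft B → shaft C: external mesh, 1 reversal → CW.
shaft C → shaft D: internal mesh, same direction → CW.
shaft D → shaft E: internal mesh, same direction → CW.
shaft E → shaft F: external mesh, 1 reversal → CCW.
shaft F → the impression cylinder: internal mesh, same direction → CCW.
5 reversals in total — an odd number — so the impression cylinder turns opposite to the main motor.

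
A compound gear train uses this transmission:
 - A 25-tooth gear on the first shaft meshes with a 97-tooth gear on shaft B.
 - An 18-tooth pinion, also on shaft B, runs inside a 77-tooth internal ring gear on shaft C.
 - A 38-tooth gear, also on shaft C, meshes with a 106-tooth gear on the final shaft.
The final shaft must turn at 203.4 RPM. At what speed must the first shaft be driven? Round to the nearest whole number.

9417 RPM

Overall ratio R = 3.88 × 4.2778 × 2.7895 = 46.299.
Required input speed = output speed × R = 203.4 × 46.299 = 9417.2 RPM.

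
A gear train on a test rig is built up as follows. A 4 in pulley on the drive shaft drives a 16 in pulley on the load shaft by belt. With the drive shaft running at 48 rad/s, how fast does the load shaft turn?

Belt: ratio = 16/4 = 4, so the load shaft turns at 48 / 4 = 12 rad/s.

12 rad/s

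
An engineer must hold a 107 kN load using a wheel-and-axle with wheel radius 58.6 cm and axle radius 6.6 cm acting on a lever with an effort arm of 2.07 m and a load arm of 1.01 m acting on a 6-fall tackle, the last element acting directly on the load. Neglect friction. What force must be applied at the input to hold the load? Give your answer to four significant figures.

Wheel-and-axle MA = R/r = 58.6/6.6 = 8.8788.
Lever MA = effort arm / load arm = 2.07/1.01 = 2.0495.
Block-and-tackle MA = number of supporting rope parts = 6.
Combined ideal MA = 8.8788 × 2.0495 × 6 = 109.18.
Effort = load / MA = 107 / 109.18 = 0.98001 kN.

0.9800 kN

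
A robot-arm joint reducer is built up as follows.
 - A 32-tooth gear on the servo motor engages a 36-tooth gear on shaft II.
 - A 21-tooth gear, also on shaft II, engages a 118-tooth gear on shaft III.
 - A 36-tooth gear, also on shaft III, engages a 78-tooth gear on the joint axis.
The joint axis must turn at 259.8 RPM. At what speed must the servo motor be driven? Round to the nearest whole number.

3558 RPM

Overall ratio R = 1.125 × 5.619 × 2.1667 = 13.696.
Required input speed = output speed × R = 259.8 × 13.696 = 3558.3 RPM.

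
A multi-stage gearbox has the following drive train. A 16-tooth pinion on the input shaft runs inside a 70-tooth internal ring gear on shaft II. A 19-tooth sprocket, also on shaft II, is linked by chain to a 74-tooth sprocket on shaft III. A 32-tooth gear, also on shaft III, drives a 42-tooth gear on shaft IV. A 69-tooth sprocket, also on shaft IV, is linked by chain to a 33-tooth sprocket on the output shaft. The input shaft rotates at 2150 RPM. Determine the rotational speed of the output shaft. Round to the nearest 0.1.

internal gear 70/16 = 4.375 → 2150/4.375 = 491.43 RPM
chain 74/19 = 3.8947 → 491.43/3.8947 = 126.18 RPM
gear mesh 42/32 = 1.3125 → 126.18/1.3125 = 96.135 RPM
chain 33/69 = 0.47826 → 96.135/0.47826 = 201.01 RPM

201.0 RPM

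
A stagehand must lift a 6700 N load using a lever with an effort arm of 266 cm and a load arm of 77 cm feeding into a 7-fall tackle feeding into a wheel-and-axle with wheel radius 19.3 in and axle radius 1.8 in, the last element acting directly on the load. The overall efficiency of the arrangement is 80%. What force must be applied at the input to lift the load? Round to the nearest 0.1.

32.3 N

Lever MA = effort arm / load arm = 266/77 = 3.4545.
Block-and-tackle MA = number of supporting rope parts = 7.
Wheel-and-axle MA = R/r = 19.3/1.8 = 10.722.
Combined ideal MA = 3.4545 × 7 × 10.722 = 259.28.
Actual MA = 259.28 × 0.80 = 207.43.
Effort = load / actual MA = 6700 / 207.43 = 32.301 N.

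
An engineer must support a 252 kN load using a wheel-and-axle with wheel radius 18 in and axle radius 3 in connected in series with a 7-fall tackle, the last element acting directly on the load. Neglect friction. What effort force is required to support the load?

6 kN

Wheel-and-axle MA = R/r = 18/3 = 6.
Block-and-tackle MA = number of supporting rope parts = 7.
Combined ideal MA = 6 × 7 = 42.
Effort = load / MA = 252 / 42 = 6 kN.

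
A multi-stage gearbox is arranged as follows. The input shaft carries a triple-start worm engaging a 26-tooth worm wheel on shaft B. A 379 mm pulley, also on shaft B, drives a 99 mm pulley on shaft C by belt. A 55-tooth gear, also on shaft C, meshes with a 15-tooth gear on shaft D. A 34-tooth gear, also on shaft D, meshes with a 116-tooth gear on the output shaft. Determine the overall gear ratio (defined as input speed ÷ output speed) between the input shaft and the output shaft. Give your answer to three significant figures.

2.11

Each stage contributes driven/driver: worm 26/3 = 8.6667, belt 99/379 = 0.26121, gear mesh 15/55 = 0.27273, gear mesh 116/34 = 3.4118.
Overall: 8.6667 × 0.26121 × 0.27273 × 3.4118 = 2.1065.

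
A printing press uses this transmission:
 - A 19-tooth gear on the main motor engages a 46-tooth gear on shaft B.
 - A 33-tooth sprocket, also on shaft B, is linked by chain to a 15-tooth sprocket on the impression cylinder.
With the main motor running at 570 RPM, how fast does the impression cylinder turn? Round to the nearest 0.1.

518.0 RPM

gear mesh 46/19 = 2.4211 → 570/2.4211 = 235.43 RPM
chain 15/33 = 0.45455 → 235.43/0.45455 = 517.96 RPM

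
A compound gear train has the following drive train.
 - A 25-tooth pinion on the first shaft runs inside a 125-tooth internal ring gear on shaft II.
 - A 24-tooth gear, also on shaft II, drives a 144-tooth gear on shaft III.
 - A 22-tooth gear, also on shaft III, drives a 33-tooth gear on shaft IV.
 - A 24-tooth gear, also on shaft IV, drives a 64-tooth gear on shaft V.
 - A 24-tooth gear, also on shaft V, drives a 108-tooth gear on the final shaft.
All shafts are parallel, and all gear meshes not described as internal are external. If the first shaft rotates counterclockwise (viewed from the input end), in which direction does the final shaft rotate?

counterclockwise

the first shaft → shaft II: internal mesh, same direction → CCW.
shaft II → shaft III: external mesh, 1 reversal → CW.
shaft III → shaft IV: external mesh, 1 reversal → CCW.
shaft IV → shaft V: external mesh, 1 reversal → CW.
shaft V → the final shaft: external mesh, 1 reversal → CCW.
4 reversals in total — an even number — so the final shaft turns the same way as the first shaft.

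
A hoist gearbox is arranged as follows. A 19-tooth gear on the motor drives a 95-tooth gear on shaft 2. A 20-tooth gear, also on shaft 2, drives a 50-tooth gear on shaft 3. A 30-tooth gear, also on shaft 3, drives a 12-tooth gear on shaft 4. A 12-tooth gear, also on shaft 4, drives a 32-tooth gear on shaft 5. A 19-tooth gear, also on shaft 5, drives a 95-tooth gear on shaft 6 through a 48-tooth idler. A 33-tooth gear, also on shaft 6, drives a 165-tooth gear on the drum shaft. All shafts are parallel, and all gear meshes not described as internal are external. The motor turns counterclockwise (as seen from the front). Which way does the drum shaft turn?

the motor → shaft 2: external mesh, 1 reversal → CW.
shaft 2 → shaft 3: external mesh, 1 reversal → CCW.
shaft 3 → shaft 4: external mesh, 1 reversal → CW.
shaft 4 → shaft 5: external mesh, 1 reversal → CCW.
shaft 5 → shaft 6: driver → idler → driven is 2 external meshes, 2 reversals → CCW.
shaft 6 → the drum shaft: external mesh, 1 reversal → CW.
7 reversals in total — an odd number — so the drum shaft turns opposite to the motor.

clockwise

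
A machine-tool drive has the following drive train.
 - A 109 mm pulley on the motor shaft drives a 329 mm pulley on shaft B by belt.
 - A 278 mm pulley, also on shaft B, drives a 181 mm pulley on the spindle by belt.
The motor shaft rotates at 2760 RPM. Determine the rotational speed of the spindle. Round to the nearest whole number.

the motor shaft → shaft B (belt, 329/109): 2760 ÷ 3.0183 = 914.41 RPM
shaft B → the spindle (belt, 181/278): 914.41 ÷ 0.65108 = 1404.4 RPM

1404 RPM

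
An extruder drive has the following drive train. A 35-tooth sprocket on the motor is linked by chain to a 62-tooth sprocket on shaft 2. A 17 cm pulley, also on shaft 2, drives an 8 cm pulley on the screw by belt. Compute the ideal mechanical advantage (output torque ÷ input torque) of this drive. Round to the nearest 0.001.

0.834

Each stage contributes driven/driver: chain 62/35 = 1.7714, belt 8/17 = 0.47059.
Overall: 1.7714 × 0.47059 = 0.83361.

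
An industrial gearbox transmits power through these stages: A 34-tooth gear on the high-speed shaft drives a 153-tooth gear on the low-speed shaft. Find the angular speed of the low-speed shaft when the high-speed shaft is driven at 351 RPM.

gear mesh 153/34 = 4.5 → 351/4.5 = 78 RPM

78 RPM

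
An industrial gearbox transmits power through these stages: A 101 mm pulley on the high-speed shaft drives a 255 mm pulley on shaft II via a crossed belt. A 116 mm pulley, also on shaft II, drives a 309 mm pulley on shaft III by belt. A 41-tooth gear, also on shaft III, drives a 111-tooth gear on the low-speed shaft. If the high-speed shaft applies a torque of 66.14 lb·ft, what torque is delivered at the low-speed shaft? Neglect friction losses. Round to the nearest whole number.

1204 lb·ft

Belt: ratio = 255/101 = 2.5248; torque at shaft II = 66.14 × 2.5248 = 166.99 lb·ft.
Belt: ratio = 309/116 = 2.6638; torque at shaft III = 166.99 × 2.6638 = 444.82 lb·ft.
Gear mesh: ratio = 111/41 = 2.7073; torque at the low-speed shaft = 444.82 × 2.7073 = 1204.3 lb·ft.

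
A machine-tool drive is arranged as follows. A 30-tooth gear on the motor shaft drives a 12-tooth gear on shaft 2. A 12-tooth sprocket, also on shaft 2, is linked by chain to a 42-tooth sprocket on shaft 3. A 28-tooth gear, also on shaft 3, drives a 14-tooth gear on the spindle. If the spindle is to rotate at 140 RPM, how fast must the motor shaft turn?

98 RPM

Overall ratio R = 0.4 × 3.5 × 0.5 = 0.7.
Required input speed = output speed × R = 140 × 0.7 = 98 RPM.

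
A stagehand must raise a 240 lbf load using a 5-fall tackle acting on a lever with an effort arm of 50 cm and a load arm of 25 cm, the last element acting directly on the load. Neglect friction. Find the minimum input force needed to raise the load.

24 lbf

Block-and-tackle MA = number of supporting rope parts = 5.
Lever MA = effort arm / load arm = 50/25 = 2.
Combined ideal MA = 5 × 2 = 10.
Effort = load / MA = 240 / 10 = 24 lbf.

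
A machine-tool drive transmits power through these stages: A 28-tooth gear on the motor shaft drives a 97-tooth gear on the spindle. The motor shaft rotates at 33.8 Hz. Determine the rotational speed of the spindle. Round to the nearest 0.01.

gear mesh 97/28 = 3.4643 → 33.8/3.4643 = 9.7567 Hz

9.76 Hz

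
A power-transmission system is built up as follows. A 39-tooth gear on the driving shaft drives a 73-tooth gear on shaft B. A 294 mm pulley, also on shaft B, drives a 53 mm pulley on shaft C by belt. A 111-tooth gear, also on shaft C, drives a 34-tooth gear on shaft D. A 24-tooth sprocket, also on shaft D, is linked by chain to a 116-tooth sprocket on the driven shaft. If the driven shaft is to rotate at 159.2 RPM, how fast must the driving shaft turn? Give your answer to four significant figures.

Overall ratio R = 1.8718 × 0.18027 × 0.30631 × 4.8333 = 0.49956.
Required input speed = output speed × R = 159.2 × 0.49956 = 79.53 RPM.

79.53 RPM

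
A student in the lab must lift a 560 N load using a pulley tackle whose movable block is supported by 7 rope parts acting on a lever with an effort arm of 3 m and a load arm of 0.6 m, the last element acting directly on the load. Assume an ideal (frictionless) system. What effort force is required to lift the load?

16 N

Block-and-tackle MA = number of supporting rope parts = 7.
Lever MA = effort arm / load arm = 3/0.6 = 5.
Combined ideal MA = 7 × 5 = 35.
Effort = load / MA = 560 / 35 = 16 N.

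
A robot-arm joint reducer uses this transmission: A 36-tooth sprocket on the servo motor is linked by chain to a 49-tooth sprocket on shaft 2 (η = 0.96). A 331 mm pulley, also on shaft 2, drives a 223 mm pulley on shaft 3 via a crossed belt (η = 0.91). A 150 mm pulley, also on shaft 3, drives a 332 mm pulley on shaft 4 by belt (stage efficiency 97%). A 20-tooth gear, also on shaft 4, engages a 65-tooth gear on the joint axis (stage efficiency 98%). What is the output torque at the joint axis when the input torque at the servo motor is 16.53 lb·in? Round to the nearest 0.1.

90.5 lb·in

Chain: ratio = 49/36 = 1.3611; torque at shaft 2 = 16.53 × 1.3611 × 0.96 = 21.599 lb·in.
Belt: ratio = 223/331 = 0.67372; torque at shaft 3 = 21.599 × 0.67372 × 0.91 = 13.242 lb·in.
Belt: ratio = 332/150 = 2.2133; torque at shaft 4 = 13.242 × 2.2133 × 0.97 = 28.43 lb·in.
Gear mesh: ratio = 65/20 = 3.25; torque at the joint axis = 28.43 × 3.25 × 0.98 = 90.549 lb·in.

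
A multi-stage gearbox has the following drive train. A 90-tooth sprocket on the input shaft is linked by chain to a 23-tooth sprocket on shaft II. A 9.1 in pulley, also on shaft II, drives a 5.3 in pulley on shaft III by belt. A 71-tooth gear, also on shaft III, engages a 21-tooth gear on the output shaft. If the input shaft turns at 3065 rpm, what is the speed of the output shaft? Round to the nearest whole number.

the input shaft → shaft II (chain, 23/90): 3065 ÷ 0.25556 = 11993 rpm
shaft II → shaft III (belt, 5.3/9.1): 11993 ÷ 0.58242 = 20593 rpm
shaft III → the output shaft (gear mesh, 21/71): 20593 ÷ 0.29577 = 69623 rpm

69623 rpm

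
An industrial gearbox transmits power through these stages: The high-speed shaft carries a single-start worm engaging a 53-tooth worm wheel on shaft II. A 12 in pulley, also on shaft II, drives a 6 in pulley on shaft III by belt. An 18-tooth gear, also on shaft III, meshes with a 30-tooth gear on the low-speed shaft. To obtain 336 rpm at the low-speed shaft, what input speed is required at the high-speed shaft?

14840 rpm

Overall ratio R = 53 × 0.5 × 1.6667 = 44.167.
Required input speed = output speed × R = 336 × 44.167 = 14840 rpm.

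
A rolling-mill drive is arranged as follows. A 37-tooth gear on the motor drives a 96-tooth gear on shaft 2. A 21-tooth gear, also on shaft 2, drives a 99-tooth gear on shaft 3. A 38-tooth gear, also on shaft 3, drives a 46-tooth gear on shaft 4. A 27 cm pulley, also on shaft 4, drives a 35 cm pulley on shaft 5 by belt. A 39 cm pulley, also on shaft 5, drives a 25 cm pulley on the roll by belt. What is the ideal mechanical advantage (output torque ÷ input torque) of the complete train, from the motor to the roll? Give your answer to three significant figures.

12.3

Each stage contributes driven/driver: gear mesh 96/37 = 2.5946, gear mesh 99/21 = 4.7143, gear mesh 46/38 = 1.2105, belt 35/27 = 1.2963, belt 25/39 = 0.64103.
Overall: 2.5946 × 4.7143 × 1.2105 × 1.2963 × 0.64103 = 12.304.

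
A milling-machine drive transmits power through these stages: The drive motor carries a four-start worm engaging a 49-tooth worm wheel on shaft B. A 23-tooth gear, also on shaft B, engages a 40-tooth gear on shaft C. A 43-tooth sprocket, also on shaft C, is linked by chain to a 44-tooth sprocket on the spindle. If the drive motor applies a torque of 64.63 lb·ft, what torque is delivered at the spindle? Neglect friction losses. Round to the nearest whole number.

Worm: ratio = 49/4 = 12.25; torque at shaft B = 64.63 × 12.25 = 791.72 lb·ft.
Gear mesh: ratio = 40/23 = 1.7391; torque at shaft C = 791.72 × 1.7391 = 1376.9 lb·ft.
Chain: ratio = 44/43 = 1.0233; torque at the spindle = 1376.9 × 1.0233 = 1408.9 lb·ft.

1409 lb·ft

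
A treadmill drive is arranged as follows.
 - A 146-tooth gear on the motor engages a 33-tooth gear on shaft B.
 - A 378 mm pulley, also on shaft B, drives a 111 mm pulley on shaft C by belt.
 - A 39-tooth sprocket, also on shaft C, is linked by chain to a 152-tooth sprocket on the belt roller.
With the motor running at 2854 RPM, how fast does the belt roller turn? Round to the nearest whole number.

the motor → shaft B (gear mesh, 33/146): 2854 ÷ 0.22603 = 12627 RPM
shaft B → shaft C (belt, 111/378): 12627 ÷ 0.29365 = 42999 RPM
shaft C → the belt roller (chain, 152/39): 42999 ÷ 3.8974 = 11033 RPM

11033 RPM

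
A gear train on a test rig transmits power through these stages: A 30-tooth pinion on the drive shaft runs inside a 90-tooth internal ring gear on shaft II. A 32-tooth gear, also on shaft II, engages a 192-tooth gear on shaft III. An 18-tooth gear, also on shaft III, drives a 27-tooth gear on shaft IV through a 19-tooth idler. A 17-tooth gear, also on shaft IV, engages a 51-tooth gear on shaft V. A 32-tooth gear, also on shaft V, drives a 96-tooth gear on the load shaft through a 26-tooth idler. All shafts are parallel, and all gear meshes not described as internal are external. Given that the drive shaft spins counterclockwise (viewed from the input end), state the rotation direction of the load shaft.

the drive shaft → shaft II: internal mesh, same direction → CCW.
shaft II → shaft III: external mesh, 1 reversal → CW.
shaft III → shaft IV: driver → idler → driven is 2 external meshes, 2 reversals → CW.
shaft IV → shaft V: external mesh, 1 reversal → CCW.
shaft V → the load shaft: driver → idler → driven is 2 external meshes, 2 reversals → CCW.
6 reversals in total — an even number — so the load shaft turns the same way as the drive shaft.

counterclockwise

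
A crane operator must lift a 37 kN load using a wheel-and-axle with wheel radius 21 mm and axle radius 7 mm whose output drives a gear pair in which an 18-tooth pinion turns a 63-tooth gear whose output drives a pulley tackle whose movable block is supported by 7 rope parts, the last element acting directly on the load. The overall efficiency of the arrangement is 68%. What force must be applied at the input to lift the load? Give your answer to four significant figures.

Wheel-and-axle MA = R/r = 21/7 = 3.
Gear pair MA = 63/18 = 3.5.
Block-and-tackle MA = number of supporting rope parts = 7.
Combined ideal MA = 3 × 3.5 × 7 = 73.5.
Actual MA = 73.5 × 0.68 = 49.98.
Effort = load / actual MA = 37 / 49.98 = 0.7403 kN.

0.7403 kN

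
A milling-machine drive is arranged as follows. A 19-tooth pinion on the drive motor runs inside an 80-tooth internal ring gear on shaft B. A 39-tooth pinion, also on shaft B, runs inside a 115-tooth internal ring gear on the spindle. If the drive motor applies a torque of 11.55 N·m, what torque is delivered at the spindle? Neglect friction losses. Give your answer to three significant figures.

143 N·m

After the internal gear (80/19): 11.55 × 4.2105 = 48.632 N·m
After the internal gear (115/39): 48.632 × 2.9487 = 143.4 N·m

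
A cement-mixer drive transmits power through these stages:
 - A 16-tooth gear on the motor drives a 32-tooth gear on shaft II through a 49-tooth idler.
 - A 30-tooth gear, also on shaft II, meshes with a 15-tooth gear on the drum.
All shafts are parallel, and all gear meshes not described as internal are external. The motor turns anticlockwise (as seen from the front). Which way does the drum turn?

clockwise

the motor → shaft II: driver → idler → driven is 2 external meshes, 2 reversals → CCW.
shaft II → the drum: external mesh, 1 reversal → CW.
3 reversals in total — an odd number — so the drum turns opposite to the motor.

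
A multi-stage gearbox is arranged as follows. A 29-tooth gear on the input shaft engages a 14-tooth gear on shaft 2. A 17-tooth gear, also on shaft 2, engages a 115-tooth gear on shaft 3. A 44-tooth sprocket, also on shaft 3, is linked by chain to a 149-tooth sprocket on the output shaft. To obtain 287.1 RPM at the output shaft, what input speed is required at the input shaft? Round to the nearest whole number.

3175 RPM

Overall ratio R = 0.48276 × 6.7647 × 3.3864 = 11.059.
Required input speed = output speed × R = 287.1 × 11.059 = 3175 RPM.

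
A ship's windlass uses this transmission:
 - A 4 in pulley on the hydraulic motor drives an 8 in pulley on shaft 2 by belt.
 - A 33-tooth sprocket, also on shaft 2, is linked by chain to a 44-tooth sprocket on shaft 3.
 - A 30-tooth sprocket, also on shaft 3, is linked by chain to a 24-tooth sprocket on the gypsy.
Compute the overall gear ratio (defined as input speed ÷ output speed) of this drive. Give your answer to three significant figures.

Each stage contributes driven/driver: belt 8/4 = 2, chain 44/33 = 1.3333, chain 24/30 = 0.8.
Overall: 2 × 1.3333 × 0.8 = 2.1333.

2.13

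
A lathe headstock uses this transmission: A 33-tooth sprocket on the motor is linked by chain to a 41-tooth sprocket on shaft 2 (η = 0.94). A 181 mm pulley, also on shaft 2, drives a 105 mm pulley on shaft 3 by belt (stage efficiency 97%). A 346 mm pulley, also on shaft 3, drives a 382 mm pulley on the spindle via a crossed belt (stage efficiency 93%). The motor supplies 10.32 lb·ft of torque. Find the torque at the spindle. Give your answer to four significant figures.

chain 41/33 = 1.2424 → τ = 10.32·1.2424·0.94 = 12.053 lb·ft
belt 105/181 = 0.58011 → τ = 12.053·0.58011·0.97 = 6.782 lb·ft
belt 382/346 = 1.104 → τ = 6.782·1.104·0.93 = 6.9635 lb·ft

6.964 lb·ft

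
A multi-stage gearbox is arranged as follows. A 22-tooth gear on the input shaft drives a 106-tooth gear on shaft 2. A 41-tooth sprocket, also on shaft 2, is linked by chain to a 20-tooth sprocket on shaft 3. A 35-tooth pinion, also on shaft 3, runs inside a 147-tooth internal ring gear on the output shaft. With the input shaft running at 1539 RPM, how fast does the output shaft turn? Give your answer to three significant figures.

gear mesh 106/22 = 4.8182 → 1539/4.8182 = 319.42 RPM
chain 20/41 = 0.4878 → 319.42/0.4878 = 654.8 RPM
internal gear 147/35 = 4.2 → 654.8/4.2 = 155.9 RPM

156 RPM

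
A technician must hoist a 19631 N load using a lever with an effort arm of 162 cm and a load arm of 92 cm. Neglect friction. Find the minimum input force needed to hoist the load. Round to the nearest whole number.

11148 N

Lever MA = effort arm / load arm = 162/92 = 1.7609.
Effort = load / MA = 19631 / 1.7609 = 11148 N.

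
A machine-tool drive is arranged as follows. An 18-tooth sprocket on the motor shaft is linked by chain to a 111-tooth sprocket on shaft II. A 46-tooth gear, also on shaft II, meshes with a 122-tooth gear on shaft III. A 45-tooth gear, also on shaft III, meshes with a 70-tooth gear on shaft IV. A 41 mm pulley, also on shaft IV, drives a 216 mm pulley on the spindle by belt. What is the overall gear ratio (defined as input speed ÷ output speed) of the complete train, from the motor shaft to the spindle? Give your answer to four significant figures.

Each stage contributes driven/driver: chain 111/18 = 6.1667, gear mesh 122/46 = 2.6522, gear mesh 70/45 = 1.5556, belt 216/41 = 5.2683.
Overall: 6.1667 × 2.6522 × 1.5556 × 5.2683 = 134.03.

134.0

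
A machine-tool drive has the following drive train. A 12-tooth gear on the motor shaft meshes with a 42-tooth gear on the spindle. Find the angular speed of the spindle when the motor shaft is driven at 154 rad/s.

gear mesh 42/12 = 3.5 → 154/3.5 = 44 rad/s

44 rad/s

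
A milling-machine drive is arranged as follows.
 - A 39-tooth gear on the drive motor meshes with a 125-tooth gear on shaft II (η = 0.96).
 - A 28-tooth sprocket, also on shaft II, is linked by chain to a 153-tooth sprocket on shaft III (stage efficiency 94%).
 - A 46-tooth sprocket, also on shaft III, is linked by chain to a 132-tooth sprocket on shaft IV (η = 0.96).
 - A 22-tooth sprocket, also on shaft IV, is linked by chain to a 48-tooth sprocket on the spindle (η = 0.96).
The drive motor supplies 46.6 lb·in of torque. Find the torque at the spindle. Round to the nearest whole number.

gear mesh 125/39 = 3.2051 → τ = 46.6·3.2051·0.96 = 143.38 lb·in
chain 153/28 = 5.4643 → τ = 143.38·5.4643·0.94 = 736.48 lb·in
chain 132/46 = 2.8696 → τ = 736.48·2.8696·0.96 = 2028.9 lb·in
chain 48/22 = 2.1818 → τ = 2028.9·2.1818·0.96 = 4249.5 lb·in

4250 lb·in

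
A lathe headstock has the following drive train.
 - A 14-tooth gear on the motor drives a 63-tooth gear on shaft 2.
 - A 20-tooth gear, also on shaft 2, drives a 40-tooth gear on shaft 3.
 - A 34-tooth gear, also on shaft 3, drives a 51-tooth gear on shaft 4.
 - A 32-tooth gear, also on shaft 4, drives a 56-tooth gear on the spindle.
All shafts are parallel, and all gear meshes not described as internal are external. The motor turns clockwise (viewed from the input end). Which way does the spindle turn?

the motor → shaft 2: external mesh, 1 reversal → CCW.
shaft 2 → shaft 3: external mesh, 1 reversal → CW.
shaft 3 → shaft 4: external mesh, 1 reversal → CCW.
shaft 4 → the spindle: external mesh, 1 reversal → CW.
4 reversals in total — an even number — so the spindle turns the same way as the motor.

clockwise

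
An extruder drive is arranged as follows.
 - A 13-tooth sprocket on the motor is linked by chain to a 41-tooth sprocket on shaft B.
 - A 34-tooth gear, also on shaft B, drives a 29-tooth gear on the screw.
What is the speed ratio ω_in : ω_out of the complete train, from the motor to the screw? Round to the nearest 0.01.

2.69

Each stage contributes driven/driver: chain 41/13 = 3.1538, gear mesh 29/34 = 0.85294.
Overall: 3.1538 × 0.85294 = 2.69.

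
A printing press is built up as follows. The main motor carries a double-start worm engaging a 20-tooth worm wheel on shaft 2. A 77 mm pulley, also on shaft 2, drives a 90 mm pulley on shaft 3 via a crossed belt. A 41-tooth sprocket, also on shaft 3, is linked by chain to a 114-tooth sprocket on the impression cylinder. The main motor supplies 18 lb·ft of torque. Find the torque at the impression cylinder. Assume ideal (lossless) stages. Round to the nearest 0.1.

585.0 lb·ft

worm 20/2 = 10 → τ = 18·10 = 180 lb·ft
belt 90/77 = 1.1688 → τ = 180·1.1688 = 210.39 lb·ft
chain 114/41 = 2.7805 → τ = 210.39·2.7805 = 584.99 lb·ft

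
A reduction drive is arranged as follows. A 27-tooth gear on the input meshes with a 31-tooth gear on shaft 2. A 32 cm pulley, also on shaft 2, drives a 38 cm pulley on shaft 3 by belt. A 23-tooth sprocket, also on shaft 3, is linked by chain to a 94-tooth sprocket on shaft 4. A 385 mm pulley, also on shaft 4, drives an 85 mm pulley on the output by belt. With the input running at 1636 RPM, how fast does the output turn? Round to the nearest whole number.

1330 RPM

the input → shaft 2 (gear mesh, 31/27): 1636 ÷ 1.1481 = 1424.9 RPM
shaft 2 → shaft 3 (belt, 38/32): 1424.9 ÷ 1.1875 = 1199.9 RPM
shaft 3 → shaft 4 (chain, 94/23): 1199.9 ÷ 4.087 = 293.6 RPM
shaft 4 → the output (belt, 85/385): 293.6 ÷ 0.22078 = 1329.8 RPM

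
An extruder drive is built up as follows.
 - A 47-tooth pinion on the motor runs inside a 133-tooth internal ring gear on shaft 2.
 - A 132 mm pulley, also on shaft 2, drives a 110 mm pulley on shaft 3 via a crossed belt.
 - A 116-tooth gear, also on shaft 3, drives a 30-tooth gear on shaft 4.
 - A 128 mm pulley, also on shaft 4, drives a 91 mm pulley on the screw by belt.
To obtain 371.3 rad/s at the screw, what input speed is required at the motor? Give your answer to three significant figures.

161 rad/s

Overall ratio R = 2.8298 × 0.83333 × 0.25862 × 0.71094 = 0.43358.
Required input speed = output speed × R = 371.3 × 0.43358 = 160.99 rad/s.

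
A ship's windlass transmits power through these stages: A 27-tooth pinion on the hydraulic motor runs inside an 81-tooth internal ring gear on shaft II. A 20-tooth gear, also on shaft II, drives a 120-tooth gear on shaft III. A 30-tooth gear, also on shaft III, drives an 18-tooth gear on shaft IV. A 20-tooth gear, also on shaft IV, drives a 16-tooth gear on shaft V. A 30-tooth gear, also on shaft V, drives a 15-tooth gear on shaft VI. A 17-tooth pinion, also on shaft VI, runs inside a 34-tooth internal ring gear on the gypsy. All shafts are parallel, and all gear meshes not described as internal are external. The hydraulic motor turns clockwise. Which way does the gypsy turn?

the hydraulic motor → shaft II: internal mesh, same direction → CW.
shaft II → shaft III: external mesh, 1 reversal → CCW.
shaft III → shaft IV: external mesh, 1 reversal → CW.
shaft IV → shaft V: external mesh, 1 reversal → CCW.
shaft V → shaft VI: external mesh, 1 reversal → CW.
shaft VI → the gypsy: internal mesh, same direction → CW.
4 reversals in total — an even number — so the gypsy turns the same way as the hydraulic motor.

clockwise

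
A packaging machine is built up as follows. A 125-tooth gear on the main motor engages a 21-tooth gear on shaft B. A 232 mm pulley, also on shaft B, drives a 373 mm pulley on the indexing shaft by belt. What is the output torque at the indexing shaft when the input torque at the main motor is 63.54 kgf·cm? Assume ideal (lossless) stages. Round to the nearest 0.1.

17.2 kgf·cm

After the gear mesh (21/125): 63.54 × 0.168 = 10.675 kgf·cm
After the belt (373/232): 10.675 × 1.6078 = 17.162 kgf·cm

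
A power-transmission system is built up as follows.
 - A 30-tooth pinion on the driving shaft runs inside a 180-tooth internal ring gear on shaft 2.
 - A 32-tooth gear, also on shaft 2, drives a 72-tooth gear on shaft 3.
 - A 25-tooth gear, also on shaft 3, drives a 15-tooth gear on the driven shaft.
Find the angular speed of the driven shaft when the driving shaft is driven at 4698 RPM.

the driving shaft → shaft 2 (internal gear, 180/30): 4698 ÷ 6 = 783 RPM
shaft 2 → shaft 3 (gear mesh, 72/32): 783 ÷ 2.25 = 348 RPM
shaft 3 → the driven shaft (gear mesh, 15/25): 348 ÷ 0.6 = 580 RPM

580 RPM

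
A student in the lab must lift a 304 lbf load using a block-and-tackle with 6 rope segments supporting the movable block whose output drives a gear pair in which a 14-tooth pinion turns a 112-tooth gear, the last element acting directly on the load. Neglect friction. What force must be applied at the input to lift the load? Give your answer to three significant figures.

Block-and-tackle MA = number of supporting rope parts = 6.
Gear pair MA = 112/14 = 8.
Combined ideal MA = 6 × 8 = 48.
Effort = load / MA = 304 / 48 = 6.3333 lbf.

6.33 lbf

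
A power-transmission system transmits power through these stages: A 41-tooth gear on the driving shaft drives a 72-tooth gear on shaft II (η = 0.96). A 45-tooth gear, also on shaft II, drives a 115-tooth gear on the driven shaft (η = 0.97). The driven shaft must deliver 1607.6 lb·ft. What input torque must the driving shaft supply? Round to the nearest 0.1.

384.7 lb·ft

Overall ratio R = 1.7561 × 2.5556 = 4.4878; overall efficiency η = 0.96 × 0.97 = 0.9312.
Input torque = output torque / (R × η) = 1607.6 / (4.4878 × 0.9312) = 384.68 lb·ft.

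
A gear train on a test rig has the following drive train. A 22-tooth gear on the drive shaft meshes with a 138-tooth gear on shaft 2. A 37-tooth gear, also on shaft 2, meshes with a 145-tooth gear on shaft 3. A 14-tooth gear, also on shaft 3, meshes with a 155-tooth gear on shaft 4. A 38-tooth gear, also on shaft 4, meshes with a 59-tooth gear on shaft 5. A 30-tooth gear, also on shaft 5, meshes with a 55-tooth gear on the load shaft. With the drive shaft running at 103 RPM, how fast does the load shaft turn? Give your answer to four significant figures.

0.1330 RPM

the drive shaft → shaft 2 (gear mesh, 138/22): 103 ÷ 6.2727 = 16.42 RPM
shaft 2 → shaft 3 (gear mesh, 145/37): 16.42 ÷ 3.9189 = 4.19 RPM
shaft 3 → shaft 4 (gear mesh, 155/14): 4.19 ÷ 11.071 = 0.37845 RPM
shaft 4 → shaft 5 (gear mesh, 59/38): 0.37845 ÷ 1.5526 = 0.24375 RPM
shaft 5 → the load shaft (gear mesh, 55/30): 0.24375 ÷ 1.8333 = 0.13295 RPM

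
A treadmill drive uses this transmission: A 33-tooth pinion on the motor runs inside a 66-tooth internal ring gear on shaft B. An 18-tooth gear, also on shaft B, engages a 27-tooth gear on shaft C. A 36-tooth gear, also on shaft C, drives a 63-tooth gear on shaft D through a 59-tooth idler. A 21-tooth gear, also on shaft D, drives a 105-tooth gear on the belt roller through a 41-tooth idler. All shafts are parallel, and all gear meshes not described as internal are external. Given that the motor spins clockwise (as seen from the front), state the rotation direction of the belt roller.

the motor → shaft B: internal mesh, same direction → CW.
shaft B → shaft C: external mesh, 1 reversal → CCW.
shaft C → shaft D: driver → idler → driven is 2 external meshes, 2 reversals → CCW.
shaft D → the belt roller: driver → idler → driven is 2 external meshes, 2 reversals → CCW.
5 reversals in total — an odd number — so the belt roller turns opposite to the motor.

anticlockwise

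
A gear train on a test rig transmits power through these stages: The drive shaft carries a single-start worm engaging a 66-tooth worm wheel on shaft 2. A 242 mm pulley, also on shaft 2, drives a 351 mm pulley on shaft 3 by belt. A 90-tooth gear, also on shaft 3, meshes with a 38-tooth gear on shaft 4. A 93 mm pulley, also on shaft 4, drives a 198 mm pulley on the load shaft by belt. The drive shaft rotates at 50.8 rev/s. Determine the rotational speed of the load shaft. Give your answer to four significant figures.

worm 66/1 = 66 → 50.8/66 = 0.7697 rev/s
belt 351/242 = 1.4504 → 0.7697/1.4504 = 0.53067 rev/s
gear mesh 38/90 = 0.42222 → 0.53067/0.42222 = 1.2569 rev/s
belt 198/93 = 2.129 → 1.2569/2.129 = 0.59034 rev/s

0.5903 rev/s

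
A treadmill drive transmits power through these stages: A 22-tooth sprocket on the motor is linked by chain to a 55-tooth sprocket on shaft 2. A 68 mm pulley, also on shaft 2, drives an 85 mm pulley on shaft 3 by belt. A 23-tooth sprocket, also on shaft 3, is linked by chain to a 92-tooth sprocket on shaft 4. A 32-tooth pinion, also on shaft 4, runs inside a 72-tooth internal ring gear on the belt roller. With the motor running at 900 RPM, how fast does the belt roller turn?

32 RPM

the motor → shaft 2 (chain, 55/22): 900 ÷ 2.5 = 360 RPM
shaft 2 → shaft 3 (belt, 85/68): 360 ÷ 1.25 = 288 RPM
shaft 3 → shaft 4 (chain, 92/23): 288 ÷ 4 = 72 RPM
shaft 4 → the belt roller (internal gear, 72/32): 72 ÷ 2.25 = 32 RPM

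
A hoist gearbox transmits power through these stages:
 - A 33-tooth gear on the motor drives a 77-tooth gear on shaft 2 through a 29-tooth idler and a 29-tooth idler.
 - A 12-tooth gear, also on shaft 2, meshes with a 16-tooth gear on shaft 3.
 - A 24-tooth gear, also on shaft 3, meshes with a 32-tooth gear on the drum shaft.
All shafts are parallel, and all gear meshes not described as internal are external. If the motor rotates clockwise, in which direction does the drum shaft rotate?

the motor → shaft 2: driver → idler → idler → driven is 3 external meshes, 3 reversals → CCW.
shaft 2 → shaft 3: external mesh, 1 reversal → CW.
shaft 3 → the drum shaft: external mesh, 1 reversal → CCW.
5 reversals in total — an odd number — so the drum shaft turns opposite to the motor.

counterclockwise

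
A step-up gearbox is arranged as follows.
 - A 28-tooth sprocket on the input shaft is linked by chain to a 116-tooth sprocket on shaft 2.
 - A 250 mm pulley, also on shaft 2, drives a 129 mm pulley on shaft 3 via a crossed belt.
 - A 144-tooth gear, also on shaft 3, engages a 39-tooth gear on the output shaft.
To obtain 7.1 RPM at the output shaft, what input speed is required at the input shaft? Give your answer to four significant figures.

4.111 RPM

Overall ratio R = 4.1429 × 0.516 × 0.27083 = 0.57896.
Required input speed = output speed × R = 7.1 × 0.57896 = 4.1106 RPM.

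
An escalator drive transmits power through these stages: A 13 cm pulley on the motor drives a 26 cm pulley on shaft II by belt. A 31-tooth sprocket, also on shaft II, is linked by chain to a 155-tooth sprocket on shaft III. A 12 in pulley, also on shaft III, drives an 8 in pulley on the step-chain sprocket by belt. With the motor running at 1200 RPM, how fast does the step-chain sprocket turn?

belt 26/13 = 2 → 1200/2 = 600 RPM
chain 155/31 = 5 → 600/5 = 120 RPM
belt 8/12 = 0.66667 → 120/0.66667 = 180 RPM

180 RPM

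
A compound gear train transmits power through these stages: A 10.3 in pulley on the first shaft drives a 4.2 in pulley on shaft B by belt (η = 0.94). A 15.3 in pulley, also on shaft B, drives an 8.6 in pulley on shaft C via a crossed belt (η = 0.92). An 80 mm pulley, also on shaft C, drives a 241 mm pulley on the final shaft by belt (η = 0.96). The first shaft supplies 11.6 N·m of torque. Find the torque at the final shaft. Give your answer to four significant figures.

6.650 N·m

belt 4.2/10.3 = 0.40777 → τ = 11.6·0.40777·0.94 = 4.4463 N·m
belt 8.6/15.3 = 0.56209 → τ = 4.4463·0.56209·0.92 = 2.2993 N·m
belt 241/80 = 3.0125 → τ = 2.2993·3.0125·0.96 = 6.6495 N·m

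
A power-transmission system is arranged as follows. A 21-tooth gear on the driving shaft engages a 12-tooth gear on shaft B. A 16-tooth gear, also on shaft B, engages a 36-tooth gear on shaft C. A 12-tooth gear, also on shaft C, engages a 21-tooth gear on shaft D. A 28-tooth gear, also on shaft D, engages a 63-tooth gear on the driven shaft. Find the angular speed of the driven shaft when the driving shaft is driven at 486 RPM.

the driving shaft → shaft B (gear mesh, 12/21): 486 ÷ 0.57143 = 850.5 RPM
shaft B → shaft C (gear mesh, 36/16): 850.5 ÷ 2.25 = 378 RPM
shaft C → shaft D (gear mesh, 21/12): 378 ÷ 1.75 = 216 RPM
shaft D → the driven shaft (gear mesh, 63/28): 216 ÷ 2.25 = 96 RPM

96 RPM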